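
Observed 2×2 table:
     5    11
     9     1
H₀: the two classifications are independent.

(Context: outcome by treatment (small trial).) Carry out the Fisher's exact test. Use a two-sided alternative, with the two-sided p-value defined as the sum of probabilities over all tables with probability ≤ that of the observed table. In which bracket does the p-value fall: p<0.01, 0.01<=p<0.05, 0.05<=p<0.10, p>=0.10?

p-value bracket: p<0.01

Margins: r₁=16, r₂=10, c₁=14, c₂=12, n=26
p_obs = C(16,5)·C(10,9)/C(26,14); sum pmf over tables with pmf ≤ p_obs
p-value (two-sided) = 0.00530
→ bracket: p<0.01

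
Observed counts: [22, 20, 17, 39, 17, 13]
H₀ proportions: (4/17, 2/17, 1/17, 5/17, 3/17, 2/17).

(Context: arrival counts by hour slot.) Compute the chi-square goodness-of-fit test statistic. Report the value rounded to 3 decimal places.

n = 128; E_i = n·p_i = [30.12, 15.06, 7.53, 37.65, 22.59, 15.06]
χ² = (22−30.12)²/30.12 + (20−15.06)²/15.06 + (17−7.53)²/7.53 + (39−37.65)²/37.65 + (17−22.59)²/22.59 + (13−15.06)²/15.06 = 17.4341
df = 5

test statistic = 17.434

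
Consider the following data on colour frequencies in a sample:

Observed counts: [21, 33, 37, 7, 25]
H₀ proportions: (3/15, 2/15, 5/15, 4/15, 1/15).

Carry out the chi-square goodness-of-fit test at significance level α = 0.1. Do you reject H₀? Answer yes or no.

reject H₀: yes

n = 123; E_i = n·p_i = [24.60, 16.40, 41.00, 32.80, 8.20]
χ² = (21−24.60)²/24.60 + (33−16.40)²/16.40 + (37−41.00)²/41.00 + (7−32.80)²/32.80 + (25−8.20)²/8.20 = 72.4329
df = 4
p-value (upper-tail) = 0.00000
At α=0.1: p < α → reject H₀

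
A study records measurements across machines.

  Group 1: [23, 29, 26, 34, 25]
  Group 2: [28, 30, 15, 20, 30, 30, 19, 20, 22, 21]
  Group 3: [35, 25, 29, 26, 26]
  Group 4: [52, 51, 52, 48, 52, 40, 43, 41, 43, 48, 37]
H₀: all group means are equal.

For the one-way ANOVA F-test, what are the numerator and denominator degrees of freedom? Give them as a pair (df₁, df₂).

k = 4 groups, N = 31 total
df = (k−1, N−k) = (4−1, 31−4) = (3, 27)

degrees of freedom = [3, 27]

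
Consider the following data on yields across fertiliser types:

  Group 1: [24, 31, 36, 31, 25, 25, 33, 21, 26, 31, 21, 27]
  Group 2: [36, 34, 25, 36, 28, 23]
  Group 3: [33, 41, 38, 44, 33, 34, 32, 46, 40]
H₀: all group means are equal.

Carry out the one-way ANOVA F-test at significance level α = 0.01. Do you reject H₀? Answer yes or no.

Group means [27.58, 30.33, 37.89], grand mean 31.630
SSB = Σnᵢ(x̄ᵢ−x̄)² = 559.157; SSW = ΣΣ(x−x̄ᵢ)² = 631.139
MSB = 559.157/2 = 279.5787; MSW = 631.139/24 = 26.2975
F = MSB/MSW = 10.6314
df = (2, 24)
p-value (upper-tail) = 0.00049
At α=0.01: p < α → reject H₀

reject H₀: yes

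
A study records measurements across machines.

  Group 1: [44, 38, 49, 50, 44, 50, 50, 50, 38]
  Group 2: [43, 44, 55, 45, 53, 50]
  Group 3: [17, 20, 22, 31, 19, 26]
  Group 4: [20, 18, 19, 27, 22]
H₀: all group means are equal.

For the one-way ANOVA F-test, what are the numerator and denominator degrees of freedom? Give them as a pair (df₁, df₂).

degrees of freedom = [3, 22]

k = 4 groups, N = 26 total
df = (k−1, N−k) = (4−1, 26−4) = (3, 22)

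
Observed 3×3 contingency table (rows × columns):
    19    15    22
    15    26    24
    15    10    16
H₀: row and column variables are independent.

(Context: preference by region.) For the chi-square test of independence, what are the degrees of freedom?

df = (r−1)(c−1) = (3−1)·(3−1) = 4

degrees of freedom = 4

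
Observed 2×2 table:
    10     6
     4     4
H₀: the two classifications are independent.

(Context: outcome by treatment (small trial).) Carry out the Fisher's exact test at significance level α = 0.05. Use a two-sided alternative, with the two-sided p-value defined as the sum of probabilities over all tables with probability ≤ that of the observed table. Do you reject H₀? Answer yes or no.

Margins: r₁=16, r₂=8, c₁=14, c₂=10, n=24
p_obs = C(16,10)·C(8,4)/C(24,14); sum pmf over tables with pmf ≤ p_obs
p-value (two-sided) = 0.67335
At α=0.05: p ≥ α → fail to reject H₀

reject H₀: no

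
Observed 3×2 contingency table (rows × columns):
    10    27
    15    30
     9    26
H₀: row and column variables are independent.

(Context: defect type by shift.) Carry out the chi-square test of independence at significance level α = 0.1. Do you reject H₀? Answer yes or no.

Row totals [37, 45, 35], col totals [34, 83], n=117
χ² = (10−10.75)²/10.75 + (27−26.25)²/26.25 + (15−13.08)²/13.08 + (30−31.92)²/31.92 + (9−10.17)²/10.17 + (26−24.83)²/24.83 = 0.6628
df = 2
p-value (upper-tail) = 0.71790
At α=0.1: p ≥ α → fail to reject H₀

reject H₀: no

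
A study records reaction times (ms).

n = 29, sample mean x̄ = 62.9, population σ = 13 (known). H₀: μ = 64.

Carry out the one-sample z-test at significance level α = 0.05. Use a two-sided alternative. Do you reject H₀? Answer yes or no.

reject H₀: no

SE = σ/√n = 13/√29 = 2.4140
z = (x̄−μ₀)/SE = (62.9−64)/2.4140 = -0.4557
p-value (two-sided) = 0.64863
At α=0.05: p ≥ α → fail to reject H₀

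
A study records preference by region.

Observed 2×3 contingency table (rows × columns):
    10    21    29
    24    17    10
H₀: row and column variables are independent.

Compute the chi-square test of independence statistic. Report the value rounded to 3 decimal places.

test statistic = 14.810

Row totals [60, 51], col totals [34, 38, 39], n=111
χ² = (10−18.38)²/18.38 + (21−20.54)²/20.54 + (29−21.08)²/21.08 + (24−15.62)²/15.62 + (17−17.46)²/17.46 + (10−17.92)²/17.92 = 14.8098
df = 2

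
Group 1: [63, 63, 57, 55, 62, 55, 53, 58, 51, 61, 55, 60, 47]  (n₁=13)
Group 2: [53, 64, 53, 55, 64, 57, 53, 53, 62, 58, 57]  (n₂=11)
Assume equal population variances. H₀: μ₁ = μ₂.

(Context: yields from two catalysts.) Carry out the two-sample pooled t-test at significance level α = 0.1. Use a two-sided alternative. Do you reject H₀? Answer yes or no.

reject H₀: no

x̄₁=56.923, s₁=4.890, n₁=13
x̄₂=57.182, s₂=4.378, n₂=11
s_p² = [12·4.890² + 10·4.378²]/22 = 21.7527
SE = √(s_p²·(1/13+1/11)) = 1.9107
t = (56.923−57.182)/1.9107 = -0.1354
df = 22
p-value (two-sided) = 0.89351
At α=0.1: p ≥ α → fail to reject H₀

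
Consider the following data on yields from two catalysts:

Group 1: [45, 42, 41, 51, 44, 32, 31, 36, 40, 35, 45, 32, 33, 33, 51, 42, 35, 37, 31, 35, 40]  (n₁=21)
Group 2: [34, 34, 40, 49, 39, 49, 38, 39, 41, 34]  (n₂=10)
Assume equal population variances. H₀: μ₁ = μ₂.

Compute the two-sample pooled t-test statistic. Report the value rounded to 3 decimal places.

test statistic = -0.470

x̄₁=38.619, s₁=6.184, n₁=21
x̄₂=39.700, s₂=5.539, n₂=10
s_p² = [20·6.184² + 9·5.539²]/29 = 35.8984
SE = √(s_p²·(1/21+1/10)) = 2.3020
t = (38.619−39.700)/2.3020 = -0.4696
df = 29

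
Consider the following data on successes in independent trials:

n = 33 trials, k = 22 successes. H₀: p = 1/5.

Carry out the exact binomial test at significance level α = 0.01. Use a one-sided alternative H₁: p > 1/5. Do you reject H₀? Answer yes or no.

Exact binomial: n=33, k=22, p₀=1/5=0.2000
P(X≥22) from Σ C(n,i)·p₀^i·(1−p₀)^(n−i)
p-value (one-sided, H₁ greater) = 0.00000
At α=0.01: p < α → reject H₀

reject H₀: yes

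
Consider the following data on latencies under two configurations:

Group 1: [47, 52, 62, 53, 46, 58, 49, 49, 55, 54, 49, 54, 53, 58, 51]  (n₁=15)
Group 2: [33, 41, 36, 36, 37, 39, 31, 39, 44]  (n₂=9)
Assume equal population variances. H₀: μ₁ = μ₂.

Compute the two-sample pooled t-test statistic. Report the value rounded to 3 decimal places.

x̄₁=52.667, s₁=4.419, n₁=15
x̄₂=37.333, s₂=3.969, n₂=9
s_p² = [14·4.419² + 8·3.969²]/22 = 18.1515
SE = √(s_p²·(1/15+1/9)) = 1.7964
t = (52.667−37.333)/1.7964 = 8.5357
df = 22

test statistic = 8.536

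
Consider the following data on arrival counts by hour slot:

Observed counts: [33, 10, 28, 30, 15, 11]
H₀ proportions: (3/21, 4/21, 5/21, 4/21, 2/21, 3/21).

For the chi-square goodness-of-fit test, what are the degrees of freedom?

degrees of freedom = 5

df = k − 1 = 6 − 1 = 5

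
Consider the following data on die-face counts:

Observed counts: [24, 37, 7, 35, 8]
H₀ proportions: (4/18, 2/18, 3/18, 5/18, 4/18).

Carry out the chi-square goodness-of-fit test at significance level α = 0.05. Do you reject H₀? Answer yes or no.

reject H₀: yes

n = 111; E_i = n·p_i = [24.67, 12.33, 18.50, 30.83, 24.67]
χ² = (24−24.67)²/24.67 + (37−12.33)²/12.33 + (7−18.50)²/18.50 + (35−30.83)²/30.83 + (8−24.67)²/24.67 = 68.3243
df = 4
p-value (upper-tail) = 0.00000
At α=0.05: p < α → reject H₀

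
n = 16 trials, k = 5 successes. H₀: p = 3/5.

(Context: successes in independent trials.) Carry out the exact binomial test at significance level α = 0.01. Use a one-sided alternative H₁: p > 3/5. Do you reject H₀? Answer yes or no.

Exact binomial: n=16, k=5, p₀=3/5=0.6000
P(X≥5) from Σ C(n,i)·p₀^i·(1−p₀)^(n−i)
p-value (one-sided, H₁ greater) = 0.99510
At α=0.01: p ≥ α → fail to reject H₀

reject H₀: no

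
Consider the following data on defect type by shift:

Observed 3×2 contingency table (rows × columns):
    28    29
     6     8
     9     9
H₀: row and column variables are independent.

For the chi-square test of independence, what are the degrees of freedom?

degrees of freedom = 2

df = (r−1)(c−1) = (3−1)·(2−1) = 2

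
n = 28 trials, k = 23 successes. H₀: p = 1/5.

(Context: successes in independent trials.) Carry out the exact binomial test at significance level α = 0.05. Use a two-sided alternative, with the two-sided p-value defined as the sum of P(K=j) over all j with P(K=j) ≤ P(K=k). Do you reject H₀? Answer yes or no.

Exact binomial: n=28, k=23, p₀=1/5=0.2000
P(X=j) = C(n,j)·p₀^j·(1−p₀)^(n−j); p = Σ P(X=j) over j with P(X=j) ≤ P(X=23)
p-value (two-sided) = 0.00000
At α=0.05: p < α → reject H₀

reject H₀: yes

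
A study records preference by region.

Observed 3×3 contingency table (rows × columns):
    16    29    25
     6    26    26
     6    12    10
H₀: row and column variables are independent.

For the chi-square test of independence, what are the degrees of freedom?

df = (r−1)(c−1) = (3−1)·(3−1) = 4

degrees of freedom = 4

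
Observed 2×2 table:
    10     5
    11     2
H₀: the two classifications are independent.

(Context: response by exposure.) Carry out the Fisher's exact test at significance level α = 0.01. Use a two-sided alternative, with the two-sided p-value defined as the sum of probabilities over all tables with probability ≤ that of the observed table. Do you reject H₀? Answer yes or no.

Margins: r₁=15, r₂=13, c₁=21, c₂=7, n=28
p_obs = C(15,10)·C(13,11)/C(28,21); sum pmf over tables with pmf ≤ p_obs
p-value (two-sided) = 0.39553
At α=0.01: p ≥ α → fail to reject H₀

reject H₀: no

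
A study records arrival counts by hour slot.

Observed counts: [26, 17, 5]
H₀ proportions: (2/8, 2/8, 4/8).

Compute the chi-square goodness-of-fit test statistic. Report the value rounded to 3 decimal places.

n = 48; E_i = n·p_i = [12.00, 12.00, 24.00]
χ² = (26−12.00)²/12.00 + (17−12.00)²/12.00 + (5−24.00)²/24.00 = 33.4583
df = 2

test statistic = 33.458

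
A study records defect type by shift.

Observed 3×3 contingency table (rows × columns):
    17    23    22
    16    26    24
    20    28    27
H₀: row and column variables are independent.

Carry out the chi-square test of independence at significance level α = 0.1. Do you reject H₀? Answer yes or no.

reject H₀: no

Row totals [62, 66, 75], col totals [53, 77, 73], n=203
χ² = (17−16.19)²/16.19 + (23−23.52)²/23.52 + (22−22.30)²/22.30 + (16−17.23)²/17.23 + (26−25.03)²/25.03 + (24−23.73)²/23.73 + (20−19.58)²/19.58 + (28−28.45)²/28.45 + (27−26.97)²/26.97 = 0.2004
df = 4
p-value (upper-tail) = 0.99530
At α=0.1: p ≥ α → fail to reject H₀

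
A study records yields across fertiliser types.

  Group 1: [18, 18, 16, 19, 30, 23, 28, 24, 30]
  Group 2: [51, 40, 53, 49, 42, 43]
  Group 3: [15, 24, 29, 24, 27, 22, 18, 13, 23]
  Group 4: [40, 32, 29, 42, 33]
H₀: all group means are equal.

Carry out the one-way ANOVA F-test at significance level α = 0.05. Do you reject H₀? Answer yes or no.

Group means [22.89, 46.33, 21.67, 35.20], grand mean 29.483
SSB = Σnᵢ(x̄ᵢ−x̄)² = 2808.219; SSW = ΣΣ(x−x̄ᵢ)² = 733.022
MSB = 2808.219/3 = 936.0731; MSW = 733.022/25 = 29.3209
F = MSB/MSW = 31.9251
df = (3, 25)
p-value (upper-tail) = 0.00000
At α=0.05: p < α → reject H₀

reject H₀: yes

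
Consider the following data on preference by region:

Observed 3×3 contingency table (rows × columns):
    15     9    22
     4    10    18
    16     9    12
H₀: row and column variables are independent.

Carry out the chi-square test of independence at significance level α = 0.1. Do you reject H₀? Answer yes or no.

Row totals [46, 32, 37], col totals [35, 28, 52], n=115
χ² = (15−14.00)²/14.00 + (9−11.20)²/11.20 + (22−20.80)²/20.80 + (4−9.74)²/9.74 + (10−7.79)²/7.79 + (18−14.47)²/14.47 + (16−11.26)²/11.26 + (9−9.01)²/9.01 + (12−16.73)²/16.73 = 8.7743
df = 4
p-value (upper-tail) = 0.06700
At α=0.1: p < α → reject H₀

reject H₀: yes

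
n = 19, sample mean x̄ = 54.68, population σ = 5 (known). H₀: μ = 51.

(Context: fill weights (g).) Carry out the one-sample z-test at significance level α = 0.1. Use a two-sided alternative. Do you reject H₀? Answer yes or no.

SE = σ/√n = 5/√19 = 1.1471
z = (x̄−μ₀)/SE = (54.68−51)/1.1471 = 3.2081
p-value (two-sided) = 0.00134
At α=0.1: p < α → reject H₀

reject H₀: yes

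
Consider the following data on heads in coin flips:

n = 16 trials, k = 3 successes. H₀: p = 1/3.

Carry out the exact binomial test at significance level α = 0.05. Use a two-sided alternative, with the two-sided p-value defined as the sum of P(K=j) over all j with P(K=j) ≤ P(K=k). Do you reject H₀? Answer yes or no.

Exact binomial: n=16, k=3, p₀=1/3=0.3333
P(X=j) = C(n,j)·p₀^j·(1−p₀)^(n−j); p = Σ P(X=j) over j with P(X=j) ≤ P(X=3)
p-value (two-sided) = 0.29245
At α=0.05: p ≥ α → fail to reject H₀

reject H₀: no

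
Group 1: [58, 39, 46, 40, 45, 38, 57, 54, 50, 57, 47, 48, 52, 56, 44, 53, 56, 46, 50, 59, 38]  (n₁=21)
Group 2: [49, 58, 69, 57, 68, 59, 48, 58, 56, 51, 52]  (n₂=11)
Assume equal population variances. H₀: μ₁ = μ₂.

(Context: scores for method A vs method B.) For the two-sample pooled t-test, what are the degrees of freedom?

df = n₁ + n₂ − 2 = 21 + 11 − 2 = 30

degrees of freedom = 30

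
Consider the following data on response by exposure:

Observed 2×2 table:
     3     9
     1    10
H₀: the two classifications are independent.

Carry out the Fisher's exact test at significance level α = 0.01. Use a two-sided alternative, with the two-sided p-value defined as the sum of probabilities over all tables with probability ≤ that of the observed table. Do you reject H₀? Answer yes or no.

Margins: r₁=12, r₂=11, c₁=4, c₂=19, n=23
p_obs = C(12,3)·C(11,1)/C(23,4); sum pmf over tables with pmf ≤ p_obs
p-value (two-sided) = 0.59006
At α=0.01: p ≥ α → fail to reject H₀

reject H₀: no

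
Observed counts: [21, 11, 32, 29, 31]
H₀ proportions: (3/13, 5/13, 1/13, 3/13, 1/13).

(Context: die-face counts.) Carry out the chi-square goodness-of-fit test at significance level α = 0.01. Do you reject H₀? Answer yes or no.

n = 124; E_i = n·p_i = [28.62, 47.69, 9.54, 28.62, 9.54]
χ² = (21−28.62)²/28.62 + (11−47.69)²/47.69 + (32−9.54)²/9.54 + (29−28.62)²/28.62 + (31−9.54)²/9.54 = 131.4430
df = 4
p-value (upper-tail) = 0.00000
At α=0.01: p < α → reject H₀

reject H₀: yes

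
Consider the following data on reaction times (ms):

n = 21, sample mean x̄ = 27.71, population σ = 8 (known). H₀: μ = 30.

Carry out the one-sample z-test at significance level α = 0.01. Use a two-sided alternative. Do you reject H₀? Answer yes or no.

SE = σ/√n = 8/√21 = 1.7457
z = (x̄−μ₀)/SE = (27.71−30)/1.7457 = -1.3118
p-value (two-sided) = 0.18960
At α=0.01: p ≥ α → fail to reject H₀

reject H₀: no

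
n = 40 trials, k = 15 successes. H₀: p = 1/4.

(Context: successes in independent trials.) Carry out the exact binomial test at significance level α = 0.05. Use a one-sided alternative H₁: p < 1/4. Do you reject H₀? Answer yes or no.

reject H₀: no

Exact binomial: n=40, k=15, p₀=1/4=0.2500
P(X≤15) from Σ C(n,i)·p₀^i·(1−p₀)^(n−i)
p-value (one-sided, H₁ less) = 0.97376
At α=0.05: p ≥ α → fail to reject H₀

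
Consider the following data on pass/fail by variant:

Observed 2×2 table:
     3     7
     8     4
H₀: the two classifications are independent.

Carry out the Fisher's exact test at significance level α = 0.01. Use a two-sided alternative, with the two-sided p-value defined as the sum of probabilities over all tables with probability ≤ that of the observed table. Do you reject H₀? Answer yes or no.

reject H₀: no

Margins: r₁=10, r₂=12, c₁=11, c₂=11, n=22
p_obs = C(10,3)·C(12,8)/C(22,11); sum pmf over tables with pmf ≤ p_obs
p-value (two-sided) = 0.19838
At α=0.01: p ≥ α → fail to reject H₀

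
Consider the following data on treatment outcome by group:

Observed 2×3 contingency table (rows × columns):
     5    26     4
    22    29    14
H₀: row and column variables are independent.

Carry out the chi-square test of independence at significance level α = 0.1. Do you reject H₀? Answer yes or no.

reject H₀: yes

Row totals [35, 65], col totals [27, 55, 18], n=100
χ² = (5−9.45)²/9.45 + (26−19.25)²/19.25 + (4−6.30)²/6.30 + (22−17.55)²/17.55 + (29−35.75)²/35.75 + (14−11.70)²/11.70 = 8.1570
df = 2
p-value (upper-tail) = 0.01693
At α=0.1: p < α → reject H₀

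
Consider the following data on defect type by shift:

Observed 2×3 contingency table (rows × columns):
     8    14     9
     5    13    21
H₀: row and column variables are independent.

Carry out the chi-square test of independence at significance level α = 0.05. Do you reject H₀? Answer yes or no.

reject H₀: no

Row totals [31, 39], col totals [13, 27, 30], n=70
χ² = (8−5.76)²/5.76 + (14−11.96)²/11.96 + (9−13.29)²/13.29 + (5−7.24)²/7.24 + (13−15.04)²/15.04 + (21−16.71)²/16.71 = 4.6761
df = 2
p-value (upper-tail) = 0.09651
At α=0.05: p ≥ α → fail to reject H₀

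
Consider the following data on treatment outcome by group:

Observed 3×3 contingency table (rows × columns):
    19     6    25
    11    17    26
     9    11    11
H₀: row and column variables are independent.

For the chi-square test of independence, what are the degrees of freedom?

df = (r−1)(c−1) = (3−1)·(3−1) = 4

degrees of freedom = 4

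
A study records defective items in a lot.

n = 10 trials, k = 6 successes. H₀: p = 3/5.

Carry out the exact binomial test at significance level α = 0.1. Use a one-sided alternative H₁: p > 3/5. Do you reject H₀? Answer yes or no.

reject H₀: no

Exact binomial: n=10, k=6, p₀=3/5=0.6000
P(X≥6) from Σ C(n,i)·p₀^i·(1−p₀)^(n−i)
p-value (one-sided, H₁ greater) = 0.63310
At α=0.1: p ≥ α → fail to reject H₀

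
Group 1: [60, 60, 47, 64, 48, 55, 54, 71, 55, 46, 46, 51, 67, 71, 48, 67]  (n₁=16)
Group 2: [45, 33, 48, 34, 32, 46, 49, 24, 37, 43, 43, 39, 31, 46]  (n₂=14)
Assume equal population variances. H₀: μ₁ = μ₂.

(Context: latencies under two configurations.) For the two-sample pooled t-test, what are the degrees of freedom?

df = n₁ + n₂ − 2 = 16 + 14 − 2 = 28

degrees of freedom = 28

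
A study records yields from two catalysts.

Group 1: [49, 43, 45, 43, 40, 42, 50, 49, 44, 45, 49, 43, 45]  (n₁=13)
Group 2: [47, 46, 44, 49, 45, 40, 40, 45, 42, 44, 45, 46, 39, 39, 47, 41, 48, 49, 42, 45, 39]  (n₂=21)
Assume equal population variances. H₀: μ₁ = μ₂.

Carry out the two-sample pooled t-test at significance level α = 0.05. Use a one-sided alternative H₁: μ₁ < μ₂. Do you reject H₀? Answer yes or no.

reject H₀: no

x̄₁=45.154, s₁=3.158, n₁=13
x̄₂=43.905, s₂=3.315, n₂=21
s_p² = [12·3.158² + 20·3.315²]/32 = 10.6094
SE = √(s_p²·(1/13+1/21)) = 1.1495
t = (45.154−43.905)/1.1495 = 1.0866
df = 32
p-value (one-sided, H₁ less) = 0.85734
At α=0.05: p ≥ α → fail to reject H₀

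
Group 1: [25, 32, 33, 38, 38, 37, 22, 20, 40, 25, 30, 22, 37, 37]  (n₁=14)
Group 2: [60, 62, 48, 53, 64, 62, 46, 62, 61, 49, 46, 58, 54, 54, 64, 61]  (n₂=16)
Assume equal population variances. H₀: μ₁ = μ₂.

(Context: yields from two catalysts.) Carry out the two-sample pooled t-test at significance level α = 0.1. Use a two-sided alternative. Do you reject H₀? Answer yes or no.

reject H₀: yes

x̄₁=31.143, s₁=7.059, n₁=14
x̄₂=56.500, s₂=6.491, n₂=16
s_p² = [13·7.059² + 15·6.491²]/28 = 45.7041
SE = √(s_p²·(1/14+1/16)) = 2.4741
t = (31.143−56.500)/2.4741 = -10.2491
df = 28
p-value (two-sided) = 0.00000
At α=0.1: p < α → reject H₀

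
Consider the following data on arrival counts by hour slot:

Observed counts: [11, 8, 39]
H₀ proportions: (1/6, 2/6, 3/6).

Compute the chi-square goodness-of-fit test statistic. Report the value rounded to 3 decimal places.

n = 58; E_i = n·p_i = [9.67, 19.33, 29.00]
χ² = (11−9.67)²/9.67 + (8−19.33)²/19.33 + (39−29.00)²/29.00 = 10.2759
df = 2

test statistic = 10.276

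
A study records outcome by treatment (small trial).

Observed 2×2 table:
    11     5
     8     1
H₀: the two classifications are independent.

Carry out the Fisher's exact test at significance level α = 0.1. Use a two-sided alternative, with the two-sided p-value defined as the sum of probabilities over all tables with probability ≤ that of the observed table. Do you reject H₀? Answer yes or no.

reject H₀: no

Margins: r₁=16, r₂=9, c₁=19, c₂=6, n=25
p_obs = C(16,11)·C(9,8)/C(25,19); sum pmf over tables with pmf ≤ p_obs
p-value (two-sided) = 0.36443
At α=0.1: p ≥ α → fail to reject H₀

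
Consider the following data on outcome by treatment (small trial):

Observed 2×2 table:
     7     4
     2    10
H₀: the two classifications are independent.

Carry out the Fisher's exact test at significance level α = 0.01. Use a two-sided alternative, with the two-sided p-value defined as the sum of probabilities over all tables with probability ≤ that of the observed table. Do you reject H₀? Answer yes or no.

Margins: r₁=11, r₂=12, c₁=9, c₂=14, n=23
p_obs = C(11,7)·C(12,2)/C(23,9); sum pmf over tables with pmf ≤ p_obs
p-value (two-sided) = 0.03607
At α=0.01: p ≥ α → fail to reject H₀

reject H₀: no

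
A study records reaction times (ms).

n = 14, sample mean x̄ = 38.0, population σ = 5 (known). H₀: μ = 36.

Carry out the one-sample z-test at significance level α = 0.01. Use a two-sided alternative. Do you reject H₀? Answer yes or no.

reject H₀: no

SE = σ/√n = 5/√14 = 1.3363
z = (x̄−μ₀)/SE = (38.0−36)/1.3363 = 1.4967
p-value (two-sided) = 0.13448
At α=0.01: p ≥ α → fail to reject H₀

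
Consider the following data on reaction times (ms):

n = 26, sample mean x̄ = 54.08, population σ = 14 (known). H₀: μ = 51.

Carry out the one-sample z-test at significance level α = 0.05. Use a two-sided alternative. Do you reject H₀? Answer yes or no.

reject H₀: no

SE = σ/√n = 14/√26 = 2.7456
z = (x̄−μ₀)/SE = (54.08−51)/2.7456 = 1.1218
p-value (two-sided) = 0.26195
At α=0.05: p ≥ α → fail to reject H₀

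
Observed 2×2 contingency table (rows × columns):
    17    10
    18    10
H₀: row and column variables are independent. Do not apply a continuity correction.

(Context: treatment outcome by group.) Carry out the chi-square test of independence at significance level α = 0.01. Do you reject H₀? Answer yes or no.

Row totals [27, 28], col totals [35, 20], n=55
χ² = (17−17.18)²/17.18 + (10−9.82)²/9.82 + (18−17.82)²/17.82 + (10−10.18)²/10.18 = 0.0104
df = 1
p-value (upper-tail) = 0.91880
At α=0.01: p ≥ α → fail to reject H₀

reject H₀: no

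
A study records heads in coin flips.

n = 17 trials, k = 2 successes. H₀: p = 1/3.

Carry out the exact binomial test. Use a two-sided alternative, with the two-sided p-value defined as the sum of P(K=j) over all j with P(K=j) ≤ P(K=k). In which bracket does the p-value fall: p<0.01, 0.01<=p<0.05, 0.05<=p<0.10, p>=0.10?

Exact binomial: n=17, k=2, p₀=1/3=0.3333
P(X=j) = C(n,j)·p₀^j·(1−p₀)^(n−j); p = Σ P(X=j) over j with P(X=j) ≤ P(X=2)
p-value (two-sided) = 0.07144
→ bracket: 0.05<=p<0.10

p-value bracket: 0.05<=p<0.10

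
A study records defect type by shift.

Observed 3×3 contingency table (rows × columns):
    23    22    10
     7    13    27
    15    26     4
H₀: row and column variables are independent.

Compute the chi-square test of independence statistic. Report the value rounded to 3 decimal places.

test statistic = 33.636

Row totals [55, 47, 45], col totals [45, 61, 41], n=147
χ² = (23−16.84)²/16.84 + (22−22.82)²/22.82 + (10−15.34)²/15.34 + (7−14.39)²/14.39 + (13−19.50)²/19.50 + (27−13.11)²/13.11 + (15−13.78)²/13.78 + (26−18.67)²/18.67 + (4−12.55)²/12.55 = 33.6362
df = 4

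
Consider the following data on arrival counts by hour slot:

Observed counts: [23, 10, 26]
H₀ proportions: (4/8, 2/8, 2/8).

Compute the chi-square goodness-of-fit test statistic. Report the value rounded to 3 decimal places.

n = 59; E_i = n·p_i = [29.50, 14.75, 14.75]
χ² = (23−29.50)²/29.50 + (10−14.75)²/14.75 + (26−14.75)²/14.75 = 11.5424
df = 2

test statistic = 11.542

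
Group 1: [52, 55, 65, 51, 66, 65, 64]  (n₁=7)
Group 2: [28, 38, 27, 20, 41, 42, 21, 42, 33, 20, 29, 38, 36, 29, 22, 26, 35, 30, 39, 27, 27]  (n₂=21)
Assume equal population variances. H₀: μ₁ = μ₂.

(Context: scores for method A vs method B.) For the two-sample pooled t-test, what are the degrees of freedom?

df = n₁ + n₂ − 2 = 7 + 21 − 2 = 26

degrees of freedom = 26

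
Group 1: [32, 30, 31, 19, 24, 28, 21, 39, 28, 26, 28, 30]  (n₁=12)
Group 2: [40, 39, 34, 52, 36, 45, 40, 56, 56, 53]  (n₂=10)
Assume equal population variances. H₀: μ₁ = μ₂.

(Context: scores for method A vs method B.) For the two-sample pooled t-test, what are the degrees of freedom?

df = n₁ + n₂ − 2 = 12 + 10 − 2 = 20

degrees of freedom = 20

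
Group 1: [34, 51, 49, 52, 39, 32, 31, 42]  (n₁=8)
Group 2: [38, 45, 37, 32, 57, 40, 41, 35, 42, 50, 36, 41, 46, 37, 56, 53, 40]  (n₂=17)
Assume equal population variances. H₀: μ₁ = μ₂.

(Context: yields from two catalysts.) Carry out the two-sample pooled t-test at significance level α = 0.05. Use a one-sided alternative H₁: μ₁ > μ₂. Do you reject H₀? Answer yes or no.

reject H₀: no

x̄₁=41.250, s₁=8.615, n₁=8
x̄₂=42.706, s₂=7.431, n₂=17
s_p² = [7·8.615² + 16·7.431²]/23 = 61.0013
SE = √(s_p²·(1/8+1/17)) = 3.3487
t = (41.250−42.706)/3.3487 = -0.4348
df = 23
p-value (one-sided, H₁ greater) = 0.66611
At α=0.05: p ≥ α → fail to reject H₀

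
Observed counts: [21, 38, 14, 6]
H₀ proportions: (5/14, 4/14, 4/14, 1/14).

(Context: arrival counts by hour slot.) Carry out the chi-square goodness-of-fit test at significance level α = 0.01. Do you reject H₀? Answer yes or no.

reject H₀: yes

n = 79; E_i = n·p_i = [28.21, 22.57, 22.57, 5.64]
χ² = (21−28.21)²/28.21 + (38−22.57)²/22.57 + (14−22.57)²/22.57 + (6−5.64)²/5.64 = 15.6684
df = 3
p-value (upper-tail) = 0.00133
At α=0.01: p < α → reject H₀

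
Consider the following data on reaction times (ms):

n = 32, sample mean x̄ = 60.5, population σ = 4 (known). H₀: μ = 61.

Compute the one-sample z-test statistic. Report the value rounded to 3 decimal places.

test statistic = -0.707

SE = σ/√n = 4/√32 = 0.7071
z = (x̄−μ₀)/SE = (60.5−61)/0.7071 = -0.7071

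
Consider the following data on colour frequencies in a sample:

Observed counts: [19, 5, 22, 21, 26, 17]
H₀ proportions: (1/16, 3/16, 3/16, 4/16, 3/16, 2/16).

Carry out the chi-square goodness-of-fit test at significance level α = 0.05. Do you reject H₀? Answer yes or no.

reject H₀: yes

n = 110; E_i = n·p_i = [6.88, 20.62, 20.62, 27.50, 20.62, 13.75]
χ² = (19−6.88)²/6.88 + (5−20.62)²/20.62 + (22−20.62)²/20.62 + (21−27.50)²/27.50 + (26−20.62)²/20.62 + (17−13.75)²/13.75 = 37.0182
df = 5
p-value (upper-tail) = 0.00000
At α=0.05: p < α → reject H₀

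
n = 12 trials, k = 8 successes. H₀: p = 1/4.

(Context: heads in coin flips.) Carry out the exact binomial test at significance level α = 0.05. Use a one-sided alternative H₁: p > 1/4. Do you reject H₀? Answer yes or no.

reject H₀: yes

Exact binomial: n=12, k=8, p₀=1/4=0.2500
P(X≥8) from Σ C(n,i)·p₀^i·(1−p₀)^(n−i)
p-value (one-sided, H₁ greater) = 0.00278
At α=0.05: p < α → reject H₀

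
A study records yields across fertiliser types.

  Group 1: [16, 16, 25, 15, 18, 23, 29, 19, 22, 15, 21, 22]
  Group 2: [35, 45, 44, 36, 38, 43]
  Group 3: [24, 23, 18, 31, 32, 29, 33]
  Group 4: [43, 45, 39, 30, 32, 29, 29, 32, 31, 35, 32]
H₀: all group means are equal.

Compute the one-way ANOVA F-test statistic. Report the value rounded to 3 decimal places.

Group means [20.08, 40.17, 27.14, 34.27], grand mean 29.139
SSB = Σnᵢ(x̄ᵢ−x̄)² = 2031.517; SSW = ΣΣ(x−x̄ᵢ)² = 806.789
MSB = 2031.517/3 = 677.1722; MSW = 806.789/32 = 25.2122
F = MSB/MSW = 26.8590
df = (3, 32)

test statistic = 26.859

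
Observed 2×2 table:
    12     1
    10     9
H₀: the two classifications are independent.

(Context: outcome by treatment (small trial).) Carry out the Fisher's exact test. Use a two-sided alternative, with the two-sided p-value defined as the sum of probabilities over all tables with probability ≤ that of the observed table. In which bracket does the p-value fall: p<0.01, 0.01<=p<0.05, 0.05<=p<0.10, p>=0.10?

Margins: r₁=13, r₂=19, c₁=22, c₂=10, n=32
p_obs = C(13,12)·C(19,10)/C(32,22); sum pmf over tables with pmf ≤ p_obs
p-value (two-sided) = 0.02367
→ bracket: 0.01<=p<0.05

p-value bracket: 0.01<=p<0.05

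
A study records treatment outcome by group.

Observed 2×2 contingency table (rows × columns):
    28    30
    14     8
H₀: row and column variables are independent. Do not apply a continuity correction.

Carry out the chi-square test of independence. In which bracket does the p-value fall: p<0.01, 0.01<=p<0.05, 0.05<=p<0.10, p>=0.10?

Row totals [58, 22], col totals [42, 38], n=80
χ² = (28−30.45)²/30.45 + (30−27.55)²/27.55 + (14−11.55)²/11.55 + (8−10.45)²/10.45 = 1.5091
df = 1
p-value (upper-tail) = 0.21928
→ bracket: p>=0.10

p-value bracket: p>=0.10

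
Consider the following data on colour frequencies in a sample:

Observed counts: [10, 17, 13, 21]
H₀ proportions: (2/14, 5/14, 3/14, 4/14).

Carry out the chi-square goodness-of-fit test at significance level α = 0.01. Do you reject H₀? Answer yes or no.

n = 61; E_i = n·p_i = [8.71, 21.79, 13.07, 17.43]
χ² = (10−8.71)²/8.71 + (17−21.79)²/21.79 + (13−13.07)²/13.07 + (21−17.43)²/17.43 = 1.9732
df = 3
p-value (upper-tail) = 0.57798
At α=0.01: p ≥ α → fail to reject H₀

reject H₀: no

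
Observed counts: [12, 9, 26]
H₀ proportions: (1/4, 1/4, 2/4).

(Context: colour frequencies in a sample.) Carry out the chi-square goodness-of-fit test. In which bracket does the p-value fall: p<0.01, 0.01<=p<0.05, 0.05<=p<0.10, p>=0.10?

n = 47; E_i = n·p_i = [11.75, 11.75, 23.50]
χ² = (12−11.75)²/11.75 + (9−11.75)²/11.75 + (26−23.50)²/23.50 = 0.9149
df = 2
p-value (upper-tail) = 0.63290
→ bracket: p>=0.10

p-value bracket: p>=0.10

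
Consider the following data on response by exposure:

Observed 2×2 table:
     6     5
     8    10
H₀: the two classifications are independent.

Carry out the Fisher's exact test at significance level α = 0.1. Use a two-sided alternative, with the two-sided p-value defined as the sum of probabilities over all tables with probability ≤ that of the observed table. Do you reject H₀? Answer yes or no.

reject H₀: no

Margins: r₁=11, r₂=18, c₁=14, c₂=15, n=29
p_obs = C(11,6)·C(18,8)/C(29,14); sum pmf over tables with pmf ≤ p_obs
p-value (two-sided) = 0.71038
At α=0.1: p ≥ α → fail to reject H₀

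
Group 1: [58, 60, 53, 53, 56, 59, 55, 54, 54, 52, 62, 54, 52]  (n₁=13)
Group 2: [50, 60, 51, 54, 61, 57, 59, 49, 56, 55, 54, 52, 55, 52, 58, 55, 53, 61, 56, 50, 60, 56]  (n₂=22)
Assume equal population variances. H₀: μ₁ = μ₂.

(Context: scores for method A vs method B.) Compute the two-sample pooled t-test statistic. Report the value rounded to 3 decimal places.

x̄₁=55.538, s₁=3.230, n₁=13
x̄₂=55.182, s₂=3.647, n₂=22
s_p² = [12·3.230² + 21·3.647²]/33 = 12.2577
SE = √(s_p²·(1/13+1/22)) = 1.2248
t = (55.538−55.182)/1.2248 = 0.2912
df = 33

test statistic = 0.291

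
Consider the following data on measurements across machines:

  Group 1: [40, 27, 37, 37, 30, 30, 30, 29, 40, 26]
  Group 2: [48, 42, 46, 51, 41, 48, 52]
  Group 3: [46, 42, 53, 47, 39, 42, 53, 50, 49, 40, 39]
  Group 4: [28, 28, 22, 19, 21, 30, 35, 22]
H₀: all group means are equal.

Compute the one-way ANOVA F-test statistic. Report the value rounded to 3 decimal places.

test statistic = 33.260

Group means [32.60, 46.86, 45.45, 25.62], grand mean 37.750
SSB = Σnᵢ(x̄ᵢ−x̄)² = 2674.891; SSW = ΣΣ(x−x̄ᵢ)² = 857.859
MSB = 2674.891/3 = 891.6302; MSW = 857.859/32 = 26.8081
F = MSB/MSW = 33.2597
df = (3, 32)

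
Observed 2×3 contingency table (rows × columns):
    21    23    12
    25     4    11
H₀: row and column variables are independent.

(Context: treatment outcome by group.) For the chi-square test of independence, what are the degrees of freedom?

degrees of freedom = 2

df = (r−1)(c−1) = (2−1)·(3−1) = 2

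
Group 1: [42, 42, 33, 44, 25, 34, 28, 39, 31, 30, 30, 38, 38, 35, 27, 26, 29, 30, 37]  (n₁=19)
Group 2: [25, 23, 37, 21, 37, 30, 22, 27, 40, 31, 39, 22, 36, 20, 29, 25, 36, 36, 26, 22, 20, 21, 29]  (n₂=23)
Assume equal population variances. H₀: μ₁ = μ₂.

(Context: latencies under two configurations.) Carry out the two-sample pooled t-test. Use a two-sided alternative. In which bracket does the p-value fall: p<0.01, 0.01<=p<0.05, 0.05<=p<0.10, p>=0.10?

p-value bracket: 0.01<=p<0.05

x̄₁=33.579, s₁=5.796, n₁=19
x̄₂=28.435, s₂=6.781, n₂=23
s_p² = [18·5.796² + 22·6.781²]/40 = 40.4071
SE = √(s_p²·(1/19+1/23)) = 1.9707
t = (33.579−28.435)/1.9707 = 2.6104
df = 40
p-value (two-sided) = 0.01267
→ bracket: 0.01<=p<0.05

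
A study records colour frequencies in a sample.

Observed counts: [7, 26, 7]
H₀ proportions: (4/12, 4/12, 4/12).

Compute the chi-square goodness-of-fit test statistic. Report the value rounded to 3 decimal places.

n = 40; E_i = n·p_i = [13.33, 13.33, 13.33]
χ² = (7−13.33)²/13.33 + (26−13.33)²/13.33 + (7−13.33)²/13.33 = 18.0500
df = 2

test statistic = 18.050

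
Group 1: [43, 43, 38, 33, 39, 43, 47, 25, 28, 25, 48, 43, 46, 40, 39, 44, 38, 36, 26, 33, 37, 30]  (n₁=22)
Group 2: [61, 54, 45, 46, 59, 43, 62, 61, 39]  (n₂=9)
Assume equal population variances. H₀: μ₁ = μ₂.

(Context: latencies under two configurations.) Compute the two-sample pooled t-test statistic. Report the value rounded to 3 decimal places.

test statistic = -4.831

x̄₁=37.455, s₁=7.176, n₁=22
x̄₂=52.222, s₂=9.011, n₂=9
s_p² = [21·7.176² + 8·9.011²]/29 = 59.6900
SE = √(s_p²·(1/22+1/9)) = 3.0570
t = (37.455−52.222)/3.0570 = -4.8307
df = 29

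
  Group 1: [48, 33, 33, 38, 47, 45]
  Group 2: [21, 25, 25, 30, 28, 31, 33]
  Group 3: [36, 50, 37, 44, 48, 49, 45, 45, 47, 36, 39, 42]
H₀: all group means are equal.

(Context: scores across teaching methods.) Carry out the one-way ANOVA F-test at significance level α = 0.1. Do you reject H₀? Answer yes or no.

reject H₀: yes

Group means [40.67, 27.57, 43.17], grand mean 38.200
SSB = Σnᵢ(x̄ᵢ−x̄)² = 1123.286; SSW = ΣΣ(x−x̄ᵢ)² = 626.714
MSB = 1123.286/2 = 561.6429; MSW = 626.714/22 = 28.4870
F = MSB/MSW = 19.7158
df = (2, 22)
p-value (upper-tail) = 0.00001
At α=0.1: p < α → reject H₀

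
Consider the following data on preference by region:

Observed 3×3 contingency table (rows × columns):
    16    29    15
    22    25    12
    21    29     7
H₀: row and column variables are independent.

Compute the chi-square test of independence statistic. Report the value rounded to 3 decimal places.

test statistic = 4.245

Row totals [60, 59, 57], col totals [59, 83, 34], n=176
χ² = (16−20.11)²/20.11 + (29−28.30)²/28.30 + (15−11.59)²/11.59 + (22−19.78)²/19.78 + (25−27.82)²/27.82 + (12−11.40)²/11.40 + (21−19.11)²/19.11 + (29−26.88)²/26.88 + (7−11.01)²/11.01 = 4.2452
df = 4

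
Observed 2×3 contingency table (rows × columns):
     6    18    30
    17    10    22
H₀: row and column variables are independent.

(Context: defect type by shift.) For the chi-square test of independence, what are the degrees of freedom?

df = (r−1)(c−1) = (2−1)·(3−1) = 2

degrees of freedom = 2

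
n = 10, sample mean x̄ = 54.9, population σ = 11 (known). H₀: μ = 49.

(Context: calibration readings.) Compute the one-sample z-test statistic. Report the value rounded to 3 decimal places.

SE = σ/√n = 11/√10 = 3.4785
z = (x̄−μ₀)/SE = (54.9−49)/3.4785 = 1.6961

test statistic = 1.696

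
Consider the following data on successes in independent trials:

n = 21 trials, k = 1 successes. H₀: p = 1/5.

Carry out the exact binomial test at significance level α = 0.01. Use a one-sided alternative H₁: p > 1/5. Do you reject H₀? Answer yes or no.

Exact binomial: n=21, k=1, p₀=1/5=0.2000
P(X≥1) from Σ C(n,i)·p₀^i·(1−p₀)^(n−i)
p-value (one-sided, H₁ greater) = 0.99078
At α=0.01: p ≥ α → fail to reject H₀

reject H₀: no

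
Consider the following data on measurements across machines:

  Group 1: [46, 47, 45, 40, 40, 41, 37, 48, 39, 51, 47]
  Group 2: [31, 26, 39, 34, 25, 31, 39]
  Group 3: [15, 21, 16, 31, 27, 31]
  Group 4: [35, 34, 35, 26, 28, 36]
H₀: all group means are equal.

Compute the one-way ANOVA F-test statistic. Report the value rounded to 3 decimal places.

Group means [43.73, 32.14, 23.50, 32.33], grand mean 34.700
SSB = Σnᵢ(x̄ᵢ−x̄)² = 1728.428; SSW = ΣΣ(x−x̄ᵢ)² = 739.872
MSB = 1728.428/3 = 576.1426; MSW = 739.872/26 = 28.4566
F = MSB/MSW = 20.2463
df = (3, 26)

test statistic = 20.246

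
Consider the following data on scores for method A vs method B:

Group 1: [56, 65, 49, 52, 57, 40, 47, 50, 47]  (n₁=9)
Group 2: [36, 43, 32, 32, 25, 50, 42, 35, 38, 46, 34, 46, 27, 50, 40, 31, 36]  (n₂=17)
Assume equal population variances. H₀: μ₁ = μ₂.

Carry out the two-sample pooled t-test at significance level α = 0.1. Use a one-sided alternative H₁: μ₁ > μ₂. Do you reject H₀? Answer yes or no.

x̄₁=51.444, s₁=7.196, n₁=9
x̄₂=37.824, s₂=7.519, n₂=17
s_p² = [8·7.196² + 16·7.519²]/24 = 54.9455
SE = √(s_p²·(1/9+1/17)) = 3.0557
t = (51.444−37.824)/3.0557 = 4.4576
df = 24
p-value (one-sided, H₁ greater) = 0.00008
At α=0.1: p < α → reject H₀

reject H₀: yes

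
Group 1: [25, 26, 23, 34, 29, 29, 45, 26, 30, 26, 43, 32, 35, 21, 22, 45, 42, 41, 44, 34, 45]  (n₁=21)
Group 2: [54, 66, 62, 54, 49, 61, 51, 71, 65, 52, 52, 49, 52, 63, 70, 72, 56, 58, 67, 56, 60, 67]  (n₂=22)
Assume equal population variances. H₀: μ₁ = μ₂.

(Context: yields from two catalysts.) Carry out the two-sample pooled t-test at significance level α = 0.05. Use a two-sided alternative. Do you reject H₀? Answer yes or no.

x̄₁=33.190, s₁=8.430, n₁=21
x̄₂=59.409, s₂=7.411, n₂=22
s_p² = [20·8.430² + 21·7.411²]/41 = 62.7941
SE = √(s_p²·(1/21+1/22)) = 2.4175
t = (33.190−59.409)/2.4175 = -10.8452
df = 41
p-value (two-sided) = 0.00000
At α=0.05: p < α → reject H₀

reject H₀: yes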